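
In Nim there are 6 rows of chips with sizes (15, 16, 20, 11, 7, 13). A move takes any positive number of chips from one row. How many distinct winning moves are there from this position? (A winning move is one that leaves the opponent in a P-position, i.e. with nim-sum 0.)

Compute the nim-sum pairwise:
15 ⊕ 16 = 31
31 ⊕ 20 = 11
11 ⊕ 11 = 0
0 ⊕ 7 = 7
7 ⊕ 13 = 10
The overall nim-sum is X = 10. A row of size p has a winning move iff p XOR X < p (reduce it to p XOR X).
  15: 15 XOR 10 = 5 < 15 — winning move (to 5).
  16: 16 XOR 10 = 26 ≥ 16 — no move.
  20: 20 XOR 10 = 30 ≥ 20 — no move.
  11: 11 XOR 10 = 1 < 11 — winning move (to 1).
  7: 7 XOR 10 = 13 ≥ 7 — no move.
  13: 13 XOR 10 = 7 < 13 — winning move (to 7).
That gives 3 winning moves.

3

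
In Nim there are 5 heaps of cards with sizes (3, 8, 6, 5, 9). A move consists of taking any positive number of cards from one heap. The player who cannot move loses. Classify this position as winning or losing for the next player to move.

Winning position

Bitwise XOR of the heap sizes:
  0011  (3)
  1000  (8)
  0110  (6)
  0101  (5)
  1001  (9)
  ----
  0001  (1)
The nim-sum is 1 ≠ 0, so this is an N-position: the player to move can win.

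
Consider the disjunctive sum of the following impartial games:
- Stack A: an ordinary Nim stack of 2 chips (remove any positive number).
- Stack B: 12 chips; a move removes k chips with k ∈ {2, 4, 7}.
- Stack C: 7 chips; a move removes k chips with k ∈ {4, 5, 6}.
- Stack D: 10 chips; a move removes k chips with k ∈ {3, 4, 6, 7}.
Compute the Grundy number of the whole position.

3

Stack A is a plain Nim stack of size 2, so its Grundy value is 2.
For stack B, compute g(0), g(1), … with moves {2, 4, 7}:
k:     0  1  2  3  4  5  6  7  8  9 10 11 12
g(k):  0  0  1  1  2  2  0  3  1  0  2  1  0
So g(12) = 0.
Build the Grundy sequence for stack C with g(k) = mex{g(k−s) : s ∈ {4, 5, 6}, s ≤ k}:
g(0) = mex{} = 0
g(1) = mex{} = 0
g(2) = mex{} = 0
g(3) = mex{} = 0
g(4) = mex{0} = 1
g(5) = mex{0} = 1
g(6) = mex{0} = 1
g(7) = mex{0} = 1
So g(7) = 1.
Grundy values for stack D (subtraction set {3, 4, 6, 7}):
g(0) = mex{} = 0
g(1) = mex{} = 0
g(2) = mex{} = 0
g(3) = mex{0} = 1
g(4) = mex{0} = 1
g(5) = mex{0} = 1
g(6) = mex{0,1} = 2
g(7) = mex{0,1} = 2
g(8) = mex{0,1} = 2
g(9) = mex{0,1,2} = 3
g(10) = mex{1,2} = 0
So g(10) = 0.
The value of a disjunctive sum is the nim-sum of the parts.
Combined value = 2 ⊕ 0 ⊕ 1 ⊕ 0 = 3.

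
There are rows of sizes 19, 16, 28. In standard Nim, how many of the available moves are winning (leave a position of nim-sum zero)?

3

Compute the nim-sum pairwise:
19 ^ 16 = 3
3 ^ 28 = 31
The overall nim-sum is X = 31. A row of size p has a winning move iff p XOR X < p (reduce it to p XOR X).
  19: 19 XOR 31 = 12 < 19 — winning move (to 12).
  16: 16 XOR 31 = 15 < 16 — winning move (to 15).
  28: 28 XOR 31 = 3 < 28 — winning move (to 3).
That gives 3 winning moves.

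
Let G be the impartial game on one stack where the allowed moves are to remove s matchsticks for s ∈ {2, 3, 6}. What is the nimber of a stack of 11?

Grundy values for subtraction set {2, 3, 6}:
g(0) = mex{} = 0
g(1) = mex{} = 0
g(2) = mex{0} = 1
g(3) = mex{0} = 1
g(4) = mex{0,1} = 2
g(5) = mex{1} = 0
g(6) = mex{0,1,2} = 3
g(7) = mex{0,2} = 1
g(8) = mex{0,1,3} = 2
g(9) = mex{1,3} = 0
g(10) = mex{1,2} = 0
g(11) = mex{0,2} = 1
So g(11) = 1.

1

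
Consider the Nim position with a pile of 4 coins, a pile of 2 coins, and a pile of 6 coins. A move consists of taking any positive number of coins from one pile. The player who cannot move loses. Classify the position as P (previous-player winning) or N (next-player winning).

P-position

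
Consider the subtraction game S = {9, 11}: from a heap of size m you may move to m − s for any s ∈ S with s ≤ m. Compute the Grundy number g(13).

1

Build the Grundy sequence with g(k) = mex{g(k−s) : s ∈ {9, 11}, s ≤ k}:
k:     0  1  2  3  4  5  6  7  8  9 10 11 12 13
g(k):  0  0  0  0  0  0  0  0  0  1  1  1  1  1
So g(13) = 1.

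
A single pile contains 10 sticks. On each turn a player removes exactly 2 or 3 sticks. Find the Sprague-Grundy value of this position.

0

Compute g(0), g(1), … for moves {2, 3}:
g(0) = mex{} = 0
g(1) = mex{} = 0
g(2) = mex{0} = 1
g(3) = mex{0} = 1
g(4) = mex{0,1} = 2
g(5) = mex{1} = 0
g(6) = mex{1,2} = 0
g(7) = mex{0,2} = 1
g(8) = mex{0} = 1
g(9) = mex{0,1} = 2
g(10) = mex{1} = 0
So g(10) = 0.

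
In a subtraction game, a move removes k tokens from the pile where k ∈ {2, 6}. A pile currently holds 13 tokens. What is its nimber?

Grundy values for subtraction set {2, 6}:
k:     0  1  2  3  4  5  6  7  8  9 10 11 12 13
g(k):  0  0  1  1  0  0  1  1  0  0  1  1  0  0
So g(13) = 0.

0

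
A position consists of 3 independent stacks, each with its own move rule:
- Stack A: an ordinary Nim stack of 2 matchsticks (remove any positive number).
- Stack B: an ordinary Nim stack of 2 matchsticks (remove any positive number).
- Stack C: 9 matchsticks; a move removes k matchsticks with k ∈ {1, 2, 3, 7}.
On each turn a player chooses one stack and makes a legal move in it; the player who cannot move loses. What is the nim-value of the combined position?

Stack A is a plain Nim stack of size 2, so its Grundy value is 2.
Stack B is a plain Nim stack of size 2, so its Grundy value is 2.
For stack C, compute g(0), g(1), … with moves {1, 2, 3, 7}:
g(0) = mex{} = 0
g(1) = mex{0} = 1
g(2) = mex{0,1} = 2
g(3) = mex{0,1,2} = 3
g(4) = mex{1,2,3} = 0
g(5) = mex{0,2,3} = 1
g(6) = mex{0,1,3} = 2
g(7) = mex{0,1,2} = 3
g(8) = mex{1,2,3} = 0
g(9) = mex{0,2,3} = 1
So g(9) = 1.
By the Sprague-Grundy theorem, the Grundy value of a sum of independent games is the XOR of the component values.
Combined value = 2 ⊕ 2 ⊕ 1 = 1.

1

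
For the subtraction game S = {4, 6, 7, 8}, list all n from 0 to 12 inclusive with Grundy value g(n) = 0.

Grundy values for subtraction set {4, 6, 7, 8}:
g(0) = mex{} = 0
g(1) = mex{} = 0
g(2) = mex{} = 0
g(3) = mex{} = 0
g(4) = mex{0} = 1
g(5) = mex{0} = 1
g(6) = mex{0} = 1
g(7) = mex{0} = 1
g(8) = mex{0,1} = 2
g(9) = mex{0,1} = 2
g(10) = mex{0,1} = 2
g(11) = mex{0,1} = 2
g(12) = mex{1,2} = 0
The P-positions (g = 0) in 0..12 are 0, 1, 2, 3, 12.

0, 1, 2, 3, 12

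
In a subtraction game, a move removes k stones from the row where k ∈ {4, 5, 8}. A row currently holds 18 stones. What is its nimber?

1

Build the Grundy sequence with g(k) = mex{g(k−s) : s ∈ {4, 5, 8}, s ≤ k}:
k:     0  1  2  3  4  5  6  7  8  9 10 11 12 13 14 15 16 17 18
g(k):  0  0  0  0  1  1  1  1  2  2  2  2  0  0  0  0  1  1  1
So g(18) = 1.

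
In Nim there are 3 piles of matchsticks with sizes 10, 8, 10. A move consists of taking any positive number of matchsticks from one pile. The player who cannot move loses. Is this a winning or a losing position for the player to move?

Winning position

Nim-sum: 10 XOR 8 XOR 10 = 8.
The nim-sum is 8 ≠ 0, so this is an N-position: the player to move can win.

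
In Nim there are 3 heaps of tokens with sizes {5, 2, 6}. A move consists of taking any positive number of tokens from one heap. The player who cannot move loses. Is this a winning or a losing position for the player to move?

Winning position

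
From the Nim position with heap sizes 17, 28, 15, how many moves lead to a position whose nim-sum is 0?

1

Write each in binary and XOR column by column:
  10001  (17)
  11100  (28)
  01111  (15)
  -----
  00010  (2)
The overall nim-sum is X = 2. A heap of size p has a winning move iff p XOR X < p (reduce it to p XOR X).
  17: 17 XOR 2 = 19 ≥ 17 — no move.
  28: 28 XOR 2 = 30 ≥ 28 — no move.
  15: 15 XOR 2 = 13 < 15 — winning move (to 13).
That gives 1 winning move.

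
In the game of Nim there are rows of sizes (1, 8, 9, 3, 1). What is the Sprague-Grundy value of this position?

2

Bitwise XOR of the heap sizes:
  0001  (1)
  1000  (8)
  1001  (9)
  0011  (3)
  0001  (1)
  ----
  0010  (2)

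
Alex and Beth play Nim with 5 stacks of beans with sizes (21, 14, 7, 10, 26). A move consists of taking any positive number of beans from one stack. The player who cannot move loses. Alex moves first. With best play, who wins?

Bitwise XOR of the heap sizes:
  10101  (21)
  01110  (14)
  00111  (7)
  01010  (10)
  11010  (26)
  -----
  01100  (12)
The nim-sum is 12 ≠ 0, so this is an N-position: the player to move can win; Alex has a winning move.

Alex wins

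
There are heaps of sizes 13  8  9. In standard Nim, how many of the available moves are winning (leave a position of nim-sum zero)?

3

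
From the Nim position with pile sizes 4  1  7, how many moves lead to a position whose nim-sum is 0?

1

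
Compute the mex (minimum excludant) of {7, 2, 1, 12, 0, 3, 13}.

The values 0, 1, 2, 3 are all present; 4 is the first non-negative integer missing from the set.

4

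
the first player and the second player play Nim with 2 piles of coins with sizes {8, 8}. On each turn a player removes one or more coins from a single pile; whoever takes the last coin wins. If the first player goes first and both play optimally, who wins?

the second player wins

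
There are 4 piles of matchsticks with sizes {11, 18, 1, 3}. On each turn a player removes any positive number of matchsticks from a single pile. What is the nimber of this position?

27

Nim-sum: 11 ⊕ 18 ⊕ 1 ⊕ 3 = 27.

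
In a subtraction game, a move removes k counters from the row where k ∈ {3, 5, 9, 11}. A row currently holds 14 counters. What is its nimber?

0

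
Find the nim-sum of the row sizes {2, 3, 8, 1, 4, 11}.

Write each in binary and XOR column by column:
  0010  (2)
  0011  (3)
  1000  (8)
  0001  (1)
  0100  (4)
  1011  (11)
  ----
  0111  (7)

7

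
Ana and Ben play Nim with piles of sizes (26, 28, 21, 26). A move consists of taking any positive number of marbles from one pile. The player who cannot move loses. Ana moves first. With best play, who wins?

Ana wins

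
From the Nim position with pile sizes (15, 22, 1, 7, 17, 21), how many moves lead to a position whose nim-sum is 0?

3

Write each in binary and XOR column by column:
  01111  (15)
  10110  (22)
  00001  (1)
  00111  (7)
  10001  (17)
  10101  (21)
  -----
  11011  (27)
The overall nim-sum is X = 27. A pile of size p has a winning move iff p XOR X < p (reduce it to p XOR X).
  15: 15 XOR 27 = 20 ≥ 15 — no move.
  22: 22 XOR 27 = 13 < 22 — winning move (to 13).
  1: 1 XOR 27 = 26 ≥ 1 — no move.
  7: 7 XOR 27 = 28 ≥ 7 — no move.
  17: 17 XOR 27 = 10 < 17 — winning move (to 10).
  21: 21 XOR 27 = 14 < 21 — winning move (to 14).
That gives 3 winning moves.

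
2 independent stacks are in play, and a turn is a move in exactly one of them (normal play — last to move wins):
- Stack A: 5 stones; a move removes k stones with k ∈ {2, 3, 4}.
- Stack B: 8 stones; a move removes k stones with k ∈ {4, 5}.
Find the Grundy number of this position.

0

Build the Grundy sequence for stack A with g(k) = mex{g(k−s) : s ∈ {2, 3, 4}, s ≤ k}:
g(0) = mex{} = 0
g(1) = mex{} = 0
g(2) = mex{0} = 1
g(3) = mex{0} = 1
g(4) = mex{0,1} = 2
g(5) = mex{0,1} = 2
So g(5) = 2.
Build the Grundy sequence for stack B with g(k) = mex{g(k−s) : s ∈ {4, 5}, s ≤ k}:
k:     0  1  2  3  4  5  6  7  8
g(k):  0  0  0  0  1  1  1  1  2
So g(8) = 2.
The value of a disjunctive sum is the nim-sum of the parts.
Combined value = 2 XOR 2 = 0.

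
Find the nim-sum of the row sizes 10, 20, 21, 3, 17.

25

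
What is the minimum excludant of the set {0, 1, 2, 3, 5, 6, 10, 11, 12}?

4

The values 0, 1, 2, 3 are all present; 4 is the first non-negative integer missing from the set.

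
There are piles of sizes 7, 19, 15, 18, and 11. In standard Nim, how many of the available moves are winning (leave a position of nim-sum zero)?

Bitwise XOR of the heap sizes:
  00111  (7)
  10011  (19)
  01111  (15)
  10010  (18)
  01011  (11)
  -----
  00010  (2)
The overall nim-sum is X = 2. A pile of size p has a winning move iff p XOR X < p (reduce it to p XOR X).
  7: 7 XOR 2 = 5 < 7 — winning move (to 5).
  19: 19 XOR 2 = 17 < 19 — winning move (to 17).
  15: 15 XOR 2 = 13 < 15 — winning move (to 13).
  18: 18 XOR 2 = 16 < 18 — winning move (to 16).
  11: 11 XOR 2 = 9 < 11 — winning move (to 9).
That gives 5 winning moves.

5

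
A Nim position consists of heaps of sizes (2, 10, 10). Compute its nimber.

2

Compute the nim-sum pairwise:
2 ⊕ 10 = 8
8 ⊕ 10 = 2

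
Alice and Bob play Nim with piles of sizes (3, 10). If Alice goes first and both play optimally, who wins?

Alice wins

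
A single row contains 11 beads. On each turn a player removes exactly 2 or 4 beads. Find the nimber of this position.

2

Grundy values for subtraction set {2, 4}:
g(0) = mex{} = 0
g(1) = mex{} = 0
g(2) = mex{0} = 1
g(3) = mex{0} = 1
g(4) = mex{0,1} = 2
g(5) = mex{0,1} = 2
g(6) = mex{1,2} = 0
g(7) = mex{1,2} = 0
g(8) = mex{0,2} = 1
g(9) = mex{0,2} = 1
g(10) = mex{0,1} = 2
g(11) = mex{0,1} = 2
So g(11) = 2.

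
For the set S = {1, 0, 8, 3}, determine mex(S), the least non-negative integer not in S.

The values 0, 1 are all present; 2 is the first non-negative integer missing from the set.

2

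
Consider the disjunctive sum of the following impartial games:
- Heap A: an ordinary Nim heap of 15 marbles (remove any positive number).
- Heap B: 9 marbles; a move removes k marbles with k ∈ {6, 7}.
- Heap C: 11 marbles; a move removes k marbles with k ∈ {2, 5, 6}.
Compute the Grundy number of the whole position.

14

Heap A is a plain Nim heap of size 15, so its Grundy value is 15.
For heap B, compute g(0), g(1), … with moves {6, 7}:
g(0) = mex{} = 0
g(1) = mex{} = 0
g(2) = mex{} = 0
g(3) = mex{} = 0
g(4) = mex{} = 0
g(5) = mex{} = 0
g(6) = mex{0} = 1
g(7) = mex{0} = 1
g(8) = mex{0} = 1
g(9) = mex{0} = 1
So g(9) = 1.
For heap C, compute g(0), g(1), … with moves {2, 5, 6}:
k:     0  1  2  3  4  5  6  7  8  9 10 11
g(k):  0  0  1  1  0  2  1  3  0  2  1  0
So g(11) = 0.
The value of a disjunctive sum is the nim-sum of the parts.
Combined value = 15 XOR 1 XOR 0 = 14.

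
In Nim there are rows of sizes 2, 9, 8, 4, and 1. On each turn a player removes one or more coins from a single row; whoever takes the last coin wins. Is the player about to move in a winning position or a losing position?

Nim-sum: 2 ⊕ 9 ⊕ 8 ⊕ 4 ⊕ 1 = 6.
The nim-sum is 6 ≠ 0, so this is an N-position: the player to move can win.

Winning position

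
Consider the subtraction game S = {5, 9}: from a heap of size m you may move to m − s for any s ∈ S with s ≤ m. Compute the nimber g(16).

0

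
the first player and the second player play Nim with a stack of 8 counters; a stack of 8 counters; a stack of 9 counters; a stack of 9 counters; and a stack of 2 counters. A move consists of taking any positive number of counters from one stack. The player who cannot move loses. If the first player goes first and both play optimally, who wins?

the first player wins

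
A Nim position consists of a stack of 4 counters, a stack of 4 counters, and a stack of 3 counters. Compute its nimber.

Compute the nim-sum pairwise:
4 XOR 4 = 0
0 XOR 3 = 3

3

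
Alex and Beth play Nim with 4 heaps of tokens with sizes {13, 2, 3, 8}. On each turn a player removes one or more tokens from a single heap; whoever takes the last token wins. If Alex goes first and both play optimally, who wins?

Alex wins

Compute the nim-sum pairwise:
13 ⊕ 2 = 15
15 ⊕ 3 = 12
12 ⊕ 8 = 4
The nim-sum is 4 ≠ 0, so this is an N-position: the player to move can win; Alex has a winning move.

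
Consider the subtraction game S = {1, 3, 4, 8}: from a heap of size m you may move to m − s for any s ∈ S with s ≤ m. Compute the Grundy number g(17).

Build the Grundy sequence with g(k) = mex{g(k−s) : s ∈ {1, 3, 4, 8}, s ≤ k}:
k:     0  1  2  3  4  5  6  7  8  9 10 11 12 13 14 15 16 17
g(k):  0  1  0  1  2  3  2  0  1  0  1  2  3  2  0  1  0  1
So g(17) = 1.

1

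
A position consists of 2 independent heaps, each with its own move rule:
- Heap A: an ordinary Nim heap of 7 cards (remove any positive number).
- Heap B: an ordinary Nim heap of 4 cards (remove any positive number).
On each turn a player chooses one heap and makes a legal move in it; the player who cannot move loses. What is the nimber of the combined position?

Heap A is a plain Nim heap of size 7, so its Grundy value is 7.
Heap B is a plain Nim heap of size 4, so its Grundy value is 4.
The value of a disjunctive sum is the nim-sum of the parts.
Combined value = 7 XOR 4 = 3.

3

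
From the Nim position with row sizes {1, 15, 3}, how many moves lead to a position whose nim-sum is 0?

Compute the nim-sum pairwise:
1 ^ 15 = 14
14 ^ 3 = 13
The overall nim-sum is X = 13. A row of size p has a winning move iff p XOR X < p (reduce it to p XOR X).
  1: 1 XOR 13 = 12 ≥ 1 — no move.
  15: 15 XOR 13 = 2 < 15 — winning move (to 2).
  3: 3 XOR 13 = 14 ≥ 3 — no move.
That gives 1 winning move.

1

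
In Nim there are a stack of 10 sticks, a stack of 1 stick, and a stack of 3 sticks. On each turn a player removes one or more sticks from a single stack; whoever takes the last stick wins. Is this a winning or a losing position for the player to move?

Winning position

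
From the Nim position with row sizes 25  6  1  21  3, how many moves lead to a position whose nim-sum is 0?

1

In binary:
  11001  (25)
  00110  (6)
  00001  (1)
  10101  (21)
  00011  (3)
  -----
  01000  (8)
The overall nim-sum is X = 8. A row of size p has a winning move iff p XOR X < p (reduce it to p XOR X).
  25: 25 XOR 8 = 17 < 25 — winning move (to 17).
  6: 6 XOR 8 = 14 ≥ 6 — no move.
  1: 1 XOR 8 = 9 ≥ 1 — no move.
  21: 21 XOR 8 = 29 ≥ 21 — no move.
  3: 3 XOR 8 = 11 ≥ 3 — no move.
That gives 1 winning move.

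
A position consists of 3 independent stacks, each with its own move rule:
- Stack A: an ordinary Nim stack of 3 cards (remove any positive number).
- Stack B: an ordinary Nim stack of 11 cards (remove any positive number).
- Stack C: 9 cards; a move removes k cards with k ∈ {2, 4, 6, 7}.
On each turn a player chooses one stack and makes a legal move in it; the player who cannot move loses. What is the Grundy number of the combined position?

8

Stack A is a plain Nim stack of size 3, so its Grundy value is 3.
Stack B is a plain Nim stack of size 11, so its Grundy value is 11.
Grundy values for stack C (subtraction set {2, 4, 6, 7}):
g(0) = mex{} = 0
g(1) = mex{} = 0
g(2) = mex{0} = 1
g(3) = mex{0} = 1
g(4) = mex{0,1} = 2
g(5) = mex{0,1} = 2
g(6) = mex{0,1,2} = 3
g(7) = mex{0,1,2} = 3
g(8) = mex{0,1,2,3} = 4
g(9) = mex{1,2,3} = 0
So g(9) = 0.
The value of a disjunctive sum is the nim-sum of the parts.
Combined value = 3 ⊕ 11 ⊕ 0 = 8.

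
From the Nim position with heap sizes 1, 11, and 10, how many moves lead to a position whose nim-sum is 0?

0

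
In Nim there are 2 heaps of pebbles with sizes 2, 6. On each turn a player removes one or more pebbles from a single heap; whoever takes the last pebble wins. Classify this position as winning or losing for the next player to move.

Winning position

Nim-sum: 2 ^ 6 = 4.
The nim-sum is 4 ≠ 0, so this is an N-position: the player to move can win.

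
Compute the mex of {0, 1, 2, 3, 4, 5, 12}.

6

The values 0, 1, 2, 3, 4, 5 are all present; 6 is the first non-negative integer missing from the set.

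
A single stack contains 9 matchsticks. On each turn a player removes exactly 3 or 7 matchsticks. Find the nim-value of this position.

1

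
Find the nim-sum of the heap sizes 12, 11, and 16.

Bitwise XOR of the heap sizes:
  01100  (12)
  01011  (11)
  10000  (16)
  -----
  10111  (23)

23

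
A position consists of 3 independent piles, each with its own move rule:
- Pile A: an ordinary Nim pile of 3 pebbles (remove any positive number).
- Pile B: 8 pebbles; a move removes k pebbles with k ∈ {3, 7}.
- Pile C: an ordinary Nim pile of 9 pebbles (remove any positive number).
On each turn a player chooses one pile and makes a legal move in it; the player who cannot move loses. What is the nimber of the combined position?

8

Pile A is a plain Nim pile of size 3, so its Grundy value is 3.
For pile B, compute g(0), g(1), … with moves {3, 7}:
g(0) = mex{} = 0
g(1) = mex{} = 0
g(2) = mex{} = 0
g(3) = mex{0} = 1
g(4) = mex{0} = 1
g(5) = mex{0} = 1
g(6) = mex{1} = 0
g(7) = mex{0,1} = 2
g(8) = mex{0,1} = 2
So g(8) = 2.
Pile C is a plain Nim pile of size 9, so its Grundy value is 9.
By the Sprague-Grundy theorem, the Grundy value of a sum of independent games is the XOR of the component values.
Combined value = 3 ⊕ 2 ⊕ 9 = 8.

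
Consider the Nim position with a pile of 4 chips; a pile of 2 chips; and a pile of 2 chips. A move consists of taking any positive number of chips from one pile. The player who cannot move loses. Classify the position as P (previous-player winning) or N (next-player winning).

N-position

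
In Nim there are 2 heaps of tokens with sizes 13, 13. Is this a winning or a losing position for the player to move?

Write each in binary and XOR column by column:
  1101  (13)
  1101  (13)
  ----
  0000  (0)
The nim-sum is 0, so this is a P-position: the player to move is in a losing position under optimal play.

Losing position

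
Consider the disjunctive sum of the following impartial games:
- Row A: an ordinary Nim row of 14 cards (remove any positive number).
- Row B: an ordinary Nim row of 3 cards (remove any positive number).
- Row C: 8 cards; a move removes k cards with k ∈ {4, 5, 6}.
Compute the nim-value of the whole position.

15

Row A is a plain Nim row of size 14, so its Grundy value is 14.
Row B is a plain Nim row of size 3, so its Grundy value is 3.
Build the Grundy sequence for row C with g(k) = mex{g(k−s) : s ∈ {4, 5, 6}, s ≤ k}:
g(0) = mex{} = 0
g(1) = mex{} = 0
g(2) = mex{} = 0
g(3) = mex{} = 0
g(4) = mex{0} = 1
g(5) = mex{0} = 1
g(6) = mex{0} = 1
g(7) = mex{0} = 1
g(8) = mex{0,1} = 2
So g(8) = 2.
The value of a disjunctive sum is the nim-sum of the parts.
Combined value = 14 XOR 3 XOR 2 = 15.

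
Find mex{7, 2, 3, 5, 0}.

1

0 is in the set but 1 is not, so the mex is 1.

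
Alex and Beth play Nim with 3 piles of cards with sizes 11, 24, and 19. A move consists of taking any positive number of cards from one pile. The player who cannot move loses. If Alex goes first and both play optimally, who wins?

Beth wins

Nim-sum: 11 ^ 24 ^ 19 = 0.
The nim-sum is 0, so this is a P-position: the player to move is in a losing position under optimal play; Alex is about to move from it and so loses — Beth wins.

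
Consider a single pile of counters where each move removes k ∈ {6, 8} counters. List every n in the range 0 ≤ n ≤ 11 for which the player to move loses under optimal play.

0, 1, 2, 3, 4, 5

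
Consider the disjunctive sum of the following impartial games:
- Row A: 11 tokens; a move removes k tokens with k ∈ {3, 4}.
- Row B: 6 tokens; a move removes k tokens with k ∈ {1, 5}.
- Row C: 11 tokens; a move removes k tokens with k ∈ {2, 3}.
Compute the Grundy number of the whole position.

1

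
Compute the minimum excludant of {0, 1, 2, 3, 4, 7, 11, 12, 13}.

The values 0, 1, 2, 3, 4 are all present; 5 is the first non-negative integer missing from the set.

5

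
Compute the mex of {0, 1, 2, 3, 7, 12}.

The values 0, 1, 2, 3 are all present; 4 is the first non-negative integer missing from the set.

4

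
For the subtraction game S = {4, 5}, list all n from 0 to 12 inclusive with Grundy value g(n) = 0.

0, 1, 2, 3, 9, 10, 11, 12

Grundy values for subtraction set {4, 5}:
k:     0  1  2  3  4  5  6  7  8  9 10 11 12
g(k):  0  0  0  0  1  1  1  1  2  0  0  0  0
The P-positions (g = 0) in 0..12 are 0, 1, 2, 3, 9, 10, 11, 12.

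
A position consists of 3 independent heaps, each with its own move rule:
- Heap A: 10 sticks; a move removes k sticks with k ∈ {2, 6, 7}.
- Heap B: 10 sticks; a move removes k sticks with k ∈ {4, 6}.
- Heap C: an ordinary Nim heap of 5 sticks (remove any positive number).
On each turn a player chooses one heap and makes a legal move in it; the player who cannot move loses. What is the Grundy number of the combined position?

6

Grundy values for heap A (subtraction set {2, 6, 7}):
k:     0  1  2  3  4  5  6  7  8  9 10
g(k):  0  0  1  1  0  0  1  1  2  0  3
So g(10) = 3.
Grundy values for heap B (subtraction set {4, 6}):
k:     0  1  2  3  4  5  6  7  8  9 10
g(k):  0  0  0  0  1  1  1  1  2  2  0
So g(10) = 0.
Heap C is a plain Nim heap of size 5, so its Grundy value is 5.
By the Sprague-Grundy theorem, the Grundy value of a sum of independent games is the XOR of the component values.
Combined value = 3 ⊕ 0 ⊕ 5 = 6.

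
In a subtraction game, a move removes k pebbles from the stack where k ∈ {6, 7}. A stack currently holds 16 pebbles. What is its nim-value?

Grundy values for subtraction set {6, 7}:
k:     0  1  2  3  4  5  6  7  8  9 10 11 12 13 14 15 16
g(k):  0  0  0  0  0  0  1  1  1  1  1  1  2  0  0  0  0
So g(16) = 0.

0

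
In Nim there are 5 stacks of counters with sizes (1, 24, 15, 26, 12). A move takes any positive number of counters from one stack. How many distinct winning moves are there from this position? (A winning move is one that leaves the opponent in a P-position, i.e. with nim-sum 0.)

Compute the nim-sum pairwise:
1 ^ 24 = 25
25 ^ 15 = 22
22 ^ 26 = 12
12 ^ 12 = 0
The nim-sum is already 0, so every move leaves a nonzero nim-sum — there are no winning moves.

0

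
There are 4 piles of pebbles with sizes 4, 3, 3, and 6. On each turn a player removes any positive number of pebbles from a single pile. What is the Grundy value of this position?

2

Compute the nim-sum pairwise:
4 XOR 3 = 7
7 XOR 3 = 4
4 XOR 6 = 2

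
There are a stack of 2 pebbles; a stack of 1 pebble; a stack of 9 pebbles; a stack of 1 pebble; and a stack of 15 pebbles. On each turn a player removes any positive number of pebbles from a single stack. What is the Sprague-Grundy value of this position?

4

Nim-sum: 2 XOR 1 XOR 9 XOR 1 XOR 15 = 4.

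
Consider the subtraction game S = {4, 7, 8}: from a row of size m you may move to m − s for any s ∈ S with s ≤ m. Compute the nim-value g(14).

0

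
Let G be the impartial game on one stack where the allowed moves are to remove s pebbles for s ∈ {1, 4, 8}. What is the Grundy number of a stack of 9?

2

Grundy values for subtraction set {1, 4, 8}:
k:     0  1  2  3  4  5  6  7  8  9
g(k):  0  1  0  1  2  0  1  0  1  2
So g(9) = 2.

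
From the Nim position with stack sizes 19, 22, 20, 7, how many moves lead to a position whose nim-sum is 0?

3

Nim-sum: 19 XOR 22 XOR 20 XOR 7 = 22.
The overall nim-sum is X = 22. A stack of size p has a winning move iff p XOR X < p (reduce it to p XOR X).
  19: 19 XOR 22 = 5 < 19 — winning move (to 5).
  22: 22 XOR 22 = 0 < 22 — winning move (to 0).
  20: 20 XOR 22 = 2 < 20 — winning move (to 2).
  7: 7 XOR 22 = 17 ≥ 7 — no move.
That gives 3 winning moves.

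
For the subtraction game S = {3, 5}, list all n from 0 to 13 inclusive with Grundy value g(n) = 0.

0, 1, 2, 8, 9, 10

Compute g(0), g(1), … for moves {3, 5}:
k:     0  1  2  3  4  5  6  7  8  9 10 11 12 13
g(k):  0  0  0  1  1  1  2  2  0  0  0  1  1  1
The P-positions (g = 0) in 0..13 are 0, 1, 2, 8, 9, 10.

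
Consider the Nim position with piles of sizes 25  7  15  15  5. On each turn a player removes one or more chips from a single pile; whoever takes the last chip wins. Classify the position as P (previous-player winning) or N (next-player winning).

Compute the nim-sum pairwise:
25 ^ 7 = 30
30 ^ 15 = 17
17 ^ 15 = 30
30 ^ 5 = 27
The nim-sum is 27 ≠ 0, so this is an N-position: the player to move can win.

N-position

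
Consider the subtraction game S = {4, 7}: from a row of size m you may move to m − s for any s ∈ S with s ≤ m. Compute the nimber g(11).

0

Grundy values for subtraction set {4, 7}:
k:     0  1  2  3  4  5  6  7  8  9 10 11
g(k):  0  0  0  0  1  1  1  1  2  2  2  0
So g(11) = 0.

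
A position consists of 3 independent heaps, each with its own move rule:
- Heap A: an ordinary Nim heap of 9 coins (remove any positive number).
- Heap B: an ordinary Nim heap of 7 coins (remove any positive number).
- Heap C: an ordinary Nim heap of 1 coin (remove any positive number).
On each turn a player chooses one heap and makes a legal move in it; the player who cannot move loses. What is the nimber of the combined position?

15

Heap A is a plain Nim heap of size 9, so its Grundy value is 9.
Heap B is a plain Nim heap of size 7, so its Grundy value is 7.
Heap C is a plain Nim heap of size 1, so its Grundy value is 1.
The value of a disjunctive sum is the nim-sum of the parts.
Combined value = 9 ⊕ 7 ⊕ 1 = 15.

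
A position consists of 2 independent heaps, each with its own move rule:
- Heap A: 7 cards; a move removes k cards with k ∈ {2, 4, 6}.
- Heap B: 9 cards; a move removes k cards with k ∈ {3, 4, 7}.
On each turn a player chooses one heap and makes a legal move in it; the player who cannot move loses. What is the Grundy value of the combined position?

Grundy values for heap A (subtraction set {2, 4, 6}):
g(0) = mex{} = 0
g(1) = mex{} = 0
g(2) = mex{0} = 1
g(3) = mex{0} = 1
g(4) = mex{0,1} = 2
g(5) = mex{0,1} = 2
g(6) = mex{0,1,2} = 3
g(7) = mex{0,1,2} = 3
So g(7) = 3.
Build the Grundy sequence for heap B with g(k) = mex{g(k−s) : s ∈ {3, 4, 7}, s ≤ k}:
k:     0  1  2  3  4  5  6  7  8  9
g(k):  0  0  0  1  1  1  2  2  2  3
So g(9) = 3.
The value of a disjunctive sum is the nim-sum of the parts.
Combined value = 3 ⊕ 3 = 0.

0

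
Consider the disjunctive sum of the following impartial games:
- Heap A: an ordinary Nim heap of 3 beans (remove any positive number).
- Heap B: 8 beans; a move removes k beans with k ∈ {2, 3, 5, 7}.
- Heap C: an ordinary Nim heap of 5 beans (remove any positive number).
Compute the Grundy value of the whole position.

2

Heap A is a plain Nim heap of size 3, so its Grundy value is 3.
Grundy values for heap B (subtraction set {2, 3, 5, 7}):
k:     0  1  2  3  4  5  6  7  8
g(k):  0  0  1  1  2  2  3  3  4
So g(8) = 4.
Heap C is a plain Nim heap of size 5, so its Grundy value is 5.
The value of a disjunctive sum is the nim-sum of the parts.
Combined value = 3 ⊕ 4 ⊕ 5 = 2.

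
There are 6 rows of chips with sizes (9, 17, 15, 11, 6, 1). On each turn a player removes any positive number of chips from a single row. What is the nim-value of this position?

Nim-sum: 9 ^ 17 ^ 15 ^ 11 ^ 6 ^ 1 = 27.

27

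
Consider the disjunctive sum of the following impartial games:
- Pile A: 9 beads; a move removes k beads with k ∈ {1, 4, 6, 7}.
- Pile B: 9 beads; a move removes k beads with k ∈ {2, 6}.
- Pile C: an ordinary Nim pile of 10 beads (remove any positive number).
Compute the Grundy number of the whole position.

For pile A, compute g(0), g(1), … with moves {1, 4, 6, 7}:
k:     0  1  2  3  4  5  6  7  8  9
g(k):  0  1  0  1  2  0  1  2  3  2
So g(9) = 2.
Build the Grundy sequence for pile B with g(k) = mex{g(k−s) : s ∈ {2, 6}, s ≤ k}:
k:     0  1  2  3  4  5  6  7  8  9
g(k):  0  0  1  1  0  0  1  1  0  0
So g(9) = 0.
Pile C is a plain Nim pile of size 10, so its Grundy value is 10.
The value of a disjunctive sum is the nim-sum of the parts.
Combined value = 2 ⊕ 0 ⊕ 10 = 8.

8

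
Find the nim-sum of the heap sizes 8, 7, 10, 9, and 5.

Compute the nim-sum pairwise:
8 ^ 7 = 15
15 ^ 10 = 5
5 ^ 9 = 12
12 ^ 5 = 9

9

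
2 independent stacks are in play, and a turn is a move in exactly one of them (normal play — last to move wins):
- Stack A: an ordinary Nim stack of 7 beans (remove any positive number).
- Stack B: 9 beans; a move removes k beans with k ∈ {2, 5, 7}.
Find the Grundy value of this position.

Stack A is a plain Nim stack of size 7, so its Grundy value is 7.
For stack B, compute g(0), g(1), … with moves {2, 5, 7}:
g(0) = mex{} = 0
g(1) = mex{} = 0
g(2) = mex{0} = 1
g(3) = mex{0} = 1
g(4) = mex{1} = 0
g(5) = mex{0,1} = 2
g(6) = mex{0} = 1
g(7) = mex{0,1,2} = 3
g(8) = mex{0,1} = 2
g(9) = mex{0,1,3} = 2
So g(9) = 2.
The value of a disjunctive sum is the nim-sum of the parts.
Combined value = 7 XOR 2 = 5.

5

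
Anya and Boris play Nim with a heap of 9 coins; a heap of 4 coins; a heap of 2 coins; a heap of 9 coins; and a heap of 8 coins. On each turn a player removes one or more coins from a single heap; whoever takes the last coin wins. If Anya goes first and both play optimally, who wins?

Anya wins

Bitwise XOR of the heap sizes:
  1001  (9)
  0100  (4)
  0010  (2)
  1001  (9)
  1000  (8)
  ----
  1110  (14)
The nim-sum is 14 ≠ 0, so this is an N-position: the player to move can win; Anya has a winning move.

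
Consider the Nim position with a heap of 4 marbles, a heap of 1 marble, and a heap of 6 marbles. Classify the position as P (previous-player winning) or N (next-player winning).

Compute the nim-sum pairwise:
4 ^ 1 = 5
5 ^ 6 = 3
The nim-sum is 3 ≠ 0, so this is an N-position: the player to move can win.

N-position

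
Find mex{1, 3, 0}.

2

The values 0, 1 are all present; 2 is the first non-negative integer missing from the set.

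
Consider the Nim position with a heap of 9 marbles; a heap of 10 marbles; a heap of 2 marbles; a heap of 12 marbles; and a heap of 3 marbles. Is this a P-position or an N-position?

N-position

Bitwise XOR of the heap sizes:
  1001  (9)
  1010  (10)
  0010  (2)
  1100  (12)
  0011  (3)
  ----
  1110  (14)
The nim-sum is 14 ≠ 0, so this is an N-position: the player to move can win.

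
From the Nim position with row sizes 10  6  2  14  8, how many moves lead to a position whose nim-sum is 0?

Bitwise XOR of the heap sizes:
  1010  (10)
  0110  (6)
  0010  (2)
  1110  (14)
  1000  (8)
  ----
  1000  (8)
The overall nim-sum is X = 8. A row of size p has a winning move iff p XOR X < p (reduce it to p XOR X).
  10: 10 XOR 8 = 2 < 10 — winning move (to 2).
  6: 6 XOR 8 = 14 ≥ 6 — no move.
  2: 2 XOR 8 = 10 ≥ 2 — no move.
  14: 14 XOR 8 = 6 < 14 — winning move (to 6).
  8: 8 XOR 8 = 0 < 8 — winning move (to 0).
That gives 3 winning moves.

3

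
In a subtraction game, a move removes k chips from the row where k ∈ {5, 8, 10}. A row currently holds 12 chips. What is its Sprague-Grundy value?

2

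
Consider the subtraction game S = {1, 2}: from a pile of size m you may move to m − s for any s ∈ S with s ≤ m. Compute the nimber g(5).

2

Build the Grundy sequence with g(k) = mex{g(k−s) : s ∈ {1, 2}, s ≤ k}:
g(0) = mex{} = 0
g(1) = mex{0} = 1
g(2) = mex{0,1} = 2
g(3) = mex{1,2} = 0
g(4) = mex{0,2} = 1
g(5) = mex{0,1} = 2
So g(5) = 2.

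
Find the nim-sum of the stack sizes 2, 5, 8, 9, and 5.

3

Nim-sum: 2 ⊕ 5 ⊕ 8 ⊕ 9 ⊕ 5 = 3.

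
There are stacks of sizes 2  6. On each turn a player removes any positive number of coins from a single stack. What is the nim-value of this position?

Compute the nim-sum pairwise:
2 ^ 6 = 4

4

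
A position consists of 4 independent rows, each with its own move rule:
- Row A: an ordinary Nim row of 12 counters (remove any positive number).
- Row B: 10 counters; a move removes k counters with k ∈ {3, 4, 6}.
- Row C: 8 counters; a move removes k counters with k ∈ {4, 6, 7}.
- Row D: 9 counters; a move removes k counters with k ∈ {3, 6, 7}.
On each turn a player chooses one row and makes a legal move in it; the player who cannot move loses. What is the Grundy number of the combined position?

13

Row A is a plain Nim row of size 12, so its Grundy value is 12.
Build the Grundy sequence for row B with g(k) = mex{g(k−s) : s ∈ {3, 4, 6}, s ≤ k}:
g(0) = mex{} = 0
g(1) = mex{} = 0
g(2) = mex{} = 0
g(3) = mex{0} = 1
g(4) = mex{0} = 1
g(5) = mex{0} = 1
g(6) = mex{0,1} = 2
g(7) = mex{0,1} = 2
g(8) = mex{0,1} = 2
g(9) = mex{1,2} = 0
g(10) = mex{1,2} = 0
So g(10) = 0.
Build the Grundy sequence for row C with g(k) = mex{g(k−s) : s ∈ {4, 6, 7}, s ≤ k}:
g(0) = mex{} = 0
g(1) = mex{} = 0
g(2) = mex{} = 0
g(3) = mex{} = 0
g(4) = mex{0} = 1
g(5) = mex{0} = 1
g(6) = mex{0} = 1
g(7) = mex{0} = 1
g(8) = mex{0,1} = 2
So g(8) = 2.
Build the Grundy sequence for row D with g(k) = mex{g(k−s) : s ∈ {3, 6, 7}, s ≤ k}:
k:     0  1  2  3  4  5  6  7  8  9
g(k):  0  0  0  1  1  1  2  2  2  3
So g(9) = 3.
By the Sprague-Grundy theorem, the Grundy value of a sum of independent games is the XOR of the component values.
Combined value = 12 ⊕ 0 ⊕ 2 ⊕ 3 = 13.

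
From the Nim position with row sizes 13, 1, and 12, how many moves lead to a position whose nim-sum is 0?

Nim-sum: 13 XOR 1 XOR 12 = 0.
The nim-sum is already 0, so every move leaves a nonzero nim-sum — there are no winning moves.

0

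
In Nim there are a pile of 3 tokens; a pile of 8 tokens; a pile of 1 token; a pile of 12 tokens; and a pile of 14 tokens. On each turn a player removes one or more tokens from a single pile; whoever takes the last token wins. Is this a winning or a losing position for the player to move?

Compute the nim-sum pairwise:
3 ⊕ 8 = 11
11 ⊕ 1 = 10
10 ⊕ 12 = 6
6 ⊕ 14 = 8
The nim-sum is 8 ≠ 0, so this is an N-position: the player to move can win.

Winning position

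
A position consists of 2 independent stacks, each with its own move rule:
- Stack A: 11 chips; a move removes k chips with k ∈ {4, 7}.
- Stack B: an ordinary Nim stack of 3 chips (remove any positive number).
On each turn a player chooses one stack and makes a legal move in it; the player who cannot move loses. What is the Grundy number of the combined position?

Build the Grundy sequence for stack A with g(k) = mex{g(k−s) : s ∈ {4, 7}, s ≤ k}:
g(0) = mex{} = 0
g(1) = mex{} = 0
g(2) = mex{} = 0
g(3) = mex{} = 0
g(4) = mex{0} = 1
g(5) = mex{0} = 1
g(6) = mex{0} = 1
g(7) = mex{0} = 1
g(8) = mex{0,1} = 2
g(9) = mex{0,1} = 2
g(10) = mex{0,1} = 2
g(11) = mex{1} = 0
So g(11) = 0.
Stack B is a plain Nim stack of size 3, so its Grundy value is 3.
By the Sprague-Grundy theorem, the Grundy value of a sum of independent games is the XOR of the component values.
Combined value = 0 ⊕ 3 = 3.

3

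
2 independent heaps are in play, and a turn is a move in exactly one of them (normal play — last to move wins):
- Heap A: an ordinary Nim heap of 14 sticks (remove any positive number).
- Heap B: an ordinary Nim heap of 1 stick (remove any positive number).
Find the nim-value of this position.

Heap A is a plain Nim heap of size 14, so its Grundy value is 14.
Heap B is a plain Nim heap of size 1, so its Grundy value is 1.
By the Sprague-Grundy theorem, the Grundy value of a sum of independent games is the XOR of the component values.
Combined value = 14 XOR 1 = 15.

15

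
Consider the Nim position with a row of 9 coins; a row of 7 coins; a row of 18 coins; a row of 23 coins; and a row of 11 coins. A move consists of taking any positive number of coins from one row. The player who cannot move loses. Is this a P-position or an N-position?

P-position

Nim-sum: 9 XOR 7 XOR 18 XOR 23 XOR 11 = 0.
The nim-sum is 0, so this is a P-position: the player to move is in a losing position under optimal play.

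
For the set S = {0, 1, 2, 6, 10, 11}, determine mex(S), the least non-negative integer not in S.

3

The values 0, 1, 2 are all present; 3 is the first non-negative integer missing from the set.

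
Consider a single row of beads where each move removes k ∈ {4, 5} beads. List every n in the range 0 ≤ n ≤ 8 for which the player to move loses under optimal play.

0, 1, 2, 3

Grundy values for subtraction set {4, 5}:
k:     0  1  2  3  4  5  6  7  8
g(k):  0  0  0  0  1  1  1  1  2
The P-positions (g = 0) in 0..8 are 0, 1, 2, 3.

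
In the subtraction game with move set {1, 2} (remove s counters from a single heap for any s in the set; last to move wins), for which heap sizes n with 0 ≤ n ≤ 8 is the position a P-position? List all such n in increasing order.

Build the Grundy sequence with g(k) = mex{g(k−s) : s ∈ {1, 2}, s ≤ k}:
k:     0  1  2  3  4  5  6  7  8
g(k):  0  1  2  0  1  2  0  1  2
The P-positions (g = 0) in 0..8 are 0, 3, 6.

0, 3, 6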